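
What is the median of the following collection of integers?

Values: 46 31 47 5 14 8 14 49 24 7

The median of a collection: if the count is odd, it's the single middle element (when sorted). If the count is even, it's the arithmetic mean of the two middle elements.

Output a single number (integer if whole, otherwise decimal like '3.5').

Step 1: insert 46 -> lo=[46] (size 1, max 46) hi=[] (size 0) -> median=46
Step 2: insert 31 -> lo=[31] (size 1, max 31) hi=[46] (size 1, min 46) -> median=38.5
Step 3: insert 47 -> lo=[31, 46] (size 2, max 46) hi=[47] (size 1, min 47) -> median=46
Step 4: insert 5 -> lo=[5, 31] (size 2, max 31) hi=[46, 47] (size 2, min 46) -> median=38.5
Step 5: insert 14 -> lo=[5, 14, 31] (size 3, max 31) hi=[46, 47] (size 2, min 46) -> median=31
Step 6: insert 8 -> lo=[5, 8, 14] (size 3, max 14) hi=[31, 46, 47] (size 3, min 31) -> median=22.5
Step 7: insert 14 -> lo=[5, 8, 14, 14] (size 4, max 14) hi=[31, 46, 47] (size 3, min 31) -> median=14
Step 8: insert 49 -> lo=[5, 8, 14, 14] (size 4, max 14) hi=[31, 46, 47, 49] (size 4, min 31) -> median=22.5
Step 9: insert 24 -> lo=[5, 8, 14, 14, 24] (size 5, max 24) hi=[31, 46, 47, 49] (size 4, min 31) -> median=24
Step 10: insert 7 -> lo=[5, 7, 8, 14, 14] (size 5, max 14) hi=[24, 31, 46, 47, 49] (size 5, min 24) -> median=19

Answer: 19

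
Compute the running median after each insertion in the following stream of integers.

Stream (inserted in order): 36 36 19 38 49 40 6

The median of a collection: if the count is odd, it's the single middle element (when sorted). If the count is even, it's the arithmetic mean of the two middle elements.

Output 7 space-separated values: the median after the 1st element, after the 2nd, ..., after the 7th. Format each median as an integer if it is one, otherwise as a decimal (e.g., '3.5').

Answer: 36 36 36 36 36 37 36

Derivation:
Step 1: insert 36 -> lo=[36] (size 1, max 36) hi=[] (size 0) -> median=36
Step 2: insert 36 -> lo=[36] (size 1, max 36) hi=[36] (size 1, min 36) -> median=36
Step 3: insert 19 -> lo=[19, 36] (size 2, max 36) hi=[36] (size 1, min 36) -> median=36
Step 4: insert 38 -> lo=[19, 36] (size 2, max 36) hi=[36, 38] (size 2, min 36) -> median=36
Step 5: insert 49 -> lo=[19, 36, 36] (size 3, max 36) hi=[38, 49] (size 2, min 38) -> median=36
Step 6: insert 40 -> lo=[19, 36, 36] (size 3, max 36) hi=[38, 40, 49] (size 3, min 38) -> median=37
Step 7: insert 6 -> lo=[6, 19, 36, 36] (size 4, max 36) hi=[38, 40, 49] (size 3, min 38) -> median=36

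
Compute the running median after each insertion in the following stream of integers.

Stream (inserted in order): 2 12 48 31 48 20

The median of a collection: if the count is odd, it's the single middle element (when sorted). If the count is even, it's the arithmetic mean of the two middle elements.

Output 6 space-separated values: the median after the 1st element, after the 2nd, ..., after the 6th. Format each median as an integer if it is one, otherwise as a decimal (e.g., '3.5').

Answer: 2 7 12 21.5 31 25.5

Derivation:
Step 1: insert 2 -> lo=[2] (size 1, max 2) hi=[] (size 0) -> median=2
Step 2: insert 12 -> lo=[2] (size 1, max 2) hi=[12] (size 1, min 12) -> median=7
Step 3: insert 48 -> lo=[2, 12] (size 2, max 12) hi=[48] (size 1, min 48) -> median=12
Step 4: insert 31 -> lo=[2, 12] (size 2, max 12) hi=[31, 48] (size 2, min 31) -> median=21.5
Step 5: insert 48 -> lo=[2, 12, 31] (size 3, max 31) hi=[48, 48] (size 2, min 48) -> median=31
Step 6: insert 20 -> lo=[2, 12, 20] (size 3, max 20) hi=[31, 48, 48] (size 3, min 31) -> median=25.5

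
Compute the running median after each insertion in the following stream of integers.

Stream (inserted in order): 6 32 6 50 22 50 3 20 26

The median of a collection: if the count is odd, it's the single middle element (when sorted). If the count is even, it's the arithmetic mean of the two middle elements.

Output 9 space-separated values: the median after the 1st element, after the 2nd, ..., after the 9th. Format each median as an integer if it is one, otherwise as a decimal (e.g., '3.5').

Answer: 6 19 6 19 22 27 22 21 22

Derivation:
Step 1: insert 6 -> lo=[6] (size 1, max 6) hi=[] (size 0) -> median=6
Step 2: insert 32 -> lo=[6] (size 1, max 6) hi=[32] (size 1, min 32) -> median=19
Step 3: insert 6 -> lo=[6, 6] (size 2, max 6) hi=[32] (size 1, min 32) -> median=6
Step 4: insert 50 -> lo=[6, 6] (size 2, max 6) hi=[32, 50] (size 2, min 32) -> median=19
Step 5: insert 22 -> lo=[6, 6, 22] (size 3, max 22) hi=[32, 50] (size 2, min 32) -> median=22
Step 6: insert 50 -> lo=[6, 6, 22] (size 3, max 22) hi=[32, 50, 50] (size 3, min 32) -> median=27
Step 7: insert 3 -> lo=[3, 6, 6, 22] (size 4, max 22) hi=[32, 50, 50] (size 3, min 32) -> median=22
Step 8: insert 20 -> lo=[3, 6, 6, 20] (size 4, max 20) hi=[22, 32, 50, 50] (size 4, min 22) -> median=21
Step 9: insert 26 -> lo=[3, 6, 6, 20, 22] (size 5, max 22) hi=[26, 32, 50, 50] (size 4, min 26) -> median=22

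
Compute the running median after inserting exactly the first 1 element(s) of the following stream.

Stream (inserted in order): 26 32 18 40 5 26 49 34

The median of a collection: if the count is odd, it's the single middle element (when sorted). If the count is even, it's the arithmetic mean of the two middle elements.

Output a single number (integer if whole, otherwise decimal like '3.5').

Step 1: insert 26 -> lo=[26] (size 1, max 26) hi=[] (size 0) -> median=26

Answer: 26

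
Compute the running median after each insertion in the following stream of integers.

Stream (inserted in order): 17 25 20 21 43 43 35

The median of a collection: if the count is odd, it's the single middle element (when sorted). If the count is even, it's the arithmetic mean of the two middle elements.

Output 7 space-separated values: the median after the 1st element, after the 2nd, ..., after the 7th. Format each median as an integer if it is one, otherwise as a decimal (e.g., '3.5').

Step 1: insert 17 -> lo=[17] (size 1, max 17) hi=[] (size 0) -> median=17
Step 2: insert 25 -> lo=[17] (size 1, max 17) hi=[25] (size 1, min 25) -> median=21
Step 3: insert 20 -> lo=[17, 20] (size 2, max 20) hi=[25] (size 1, min 25) -> median=20
Step 4: insert 21 -> lo=[17, 20] (size 2, max 20) hi=[21, 25] (size 2, min 21) -> median=20.5
Step 5: insert 43 -> lo=[17, 20, 21] (size 3, max 21) hi=[25, 43] (size 2, min 25) -> median=21
Step 6: insert 43 -> lo=[17, 20, 21] (size 3, max 21) hi=[25, 43, 43] (size 3, min 25) -> median=23
Step 7: insert 35 -> lo=[17, 20, 21, 25] (size 4, max 25) hi=[35, 43, 43] (size 3, min 35) -> median=25

Answer: 17 21 20 20.5 21 23 25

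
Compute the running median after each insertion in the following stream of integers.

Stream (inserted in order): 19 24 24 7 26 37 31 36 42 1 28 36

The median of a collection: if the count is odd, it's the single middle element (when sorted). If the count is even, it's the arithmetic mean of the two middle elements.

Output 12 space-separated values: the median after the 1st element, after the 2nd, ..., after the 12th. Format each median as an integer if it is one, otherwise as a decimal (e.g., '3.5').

Step 1: insert 19 -> lo=[19] (size 1, max 19) hi=[] (size 0) -> median=19
Step 2: insert 24 -> lo=[19] (size 1, max 19) hi=[24] (size 1, min 24) -> median=21.5
Step 3: insert 24 -> lo=[19, 24] (size 2, max 24) hi=[24] (size 1, min 24) -> median=24
Step 4: insert 7 -> lo=[7, 19] (size 2, max 19) hi=[24, 24] (size 2, min 24) -> median=21.5
Step 5: insert 26 -> lo=[7, 19, 24] (size 3, max 24) hi=[24, 26] (size 2, min 24) -> median=24
Step 6: insert 37 -> lo=[7, 19, 24] (size 3, max 24) hi=[24, 26, 37] (size 3, min 24) -> median=24
Step 7: insert 31 -> lo=[7, 19, 24, 24] (size 4, max 24) hi=[26, 31, 37] (size 3, min 26) -> median=24
Step 8: insert 36 -> lo=[7, 19, 24, 24] (size 4, max 24) hi=[26, 31, 36, 37] (size 4, min 26) -> median=25
Step 9: insert 42 -> lo=[7, 19, 24, 24, 26] (size 5, max 26) hi=[31, 36, 37, 42] (size 4, min 31) -> median=26
Step 10: insert 1 -> lo=[1, 7, 19, 24, 24] (size 5, max 24) hi=[26, 31, 36, 37, 42] (size 5, min 26) -> median=25
Step 11: insert 28 -> lo=[1, 7, 19, 24, 24, 26] (size 6, max 26) hi=[28, 31, 36, 37, 42] (size 5, min 28) -> median=26
Step 12: insert 36 -> lo=[1, 7, 19, 24, 24, 26] (size 6, max 26) hi=[28, 31, 36, 36, 37, 42] (size 6, min 28) -> median=27

Answer: 19 21.5 24 21.5 24 24 24 25 26 25 26 27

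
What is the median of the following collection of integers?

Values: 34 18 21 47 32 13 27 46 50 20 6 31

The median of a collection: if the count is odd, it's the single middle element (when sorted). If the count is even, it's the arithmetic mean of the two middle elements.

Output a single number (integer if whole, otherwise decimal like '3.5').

Answer: 29

Derivation:
Step 1: insert 34 -> lo=[34] (size 1, max 34) hi=[] (size 0) -> median=34
Step 2: insert 18 -> lo=[18] (size 1, max 18) hi=[34] (size 1, min 34) -> median=26
Step 3: insert 21 -> lo=[18, 21] (size 2, max 21) hi=[34] (size 1, min 34) -> median=21
Step 4: insert 47 -> lo=[18, 21] (size 2, max 21) hi=[34, 47] (size 2, min 34) -> median=27.5
Step 5: insert 32 -> lo=[18, 21, 32] (size 3, max 32) hi=[34, 47] (size 2, min 34) -> median=32
Step 6: insert 13 -> lo=[13, 18, 21] (size 3, max 21) hi=[32, 34, 47] (size 3, min 32) -> median=26.5
Step 7: insert 27 -> lo=[13, 18, 21, 27] (size 4, max 27) hi=[32, 34, 47] (size 3, min 32) -> median=27
Step 8: insert 46 -> lo=[13, 18, 21, 27] (size 4, max 27) hi=[32, 34, 46, 47] (size 4, min 32) -> median=29.5
Step 9: insert 50 -> lo=[13, 18, 21, 27, 32] (size 5, max 32) hi=[34, 46, 47, 50] (size 4, min 34) -> median=32
Step 10: insert 20 -> lo=[13, 18, 20, 21, 27] (size 5, max 27) hi=[32, 34, 46, 47, 50] (size 5, min 32) -> median=29.5
Step 11: insert 6 -> lo=[6, 13, 18, 20, 21, 27] (size 6, max 27) hi=[32, 34, 46, 47, 50] (size 5, min 32) -> median=27
Step 12: insert 31 -> lo=[6, 13, 18, 20, 21, 27] (size 6, max 27) hi=[31, 32, 34, 46, 47, 50] (size 6, min 31) -> median=29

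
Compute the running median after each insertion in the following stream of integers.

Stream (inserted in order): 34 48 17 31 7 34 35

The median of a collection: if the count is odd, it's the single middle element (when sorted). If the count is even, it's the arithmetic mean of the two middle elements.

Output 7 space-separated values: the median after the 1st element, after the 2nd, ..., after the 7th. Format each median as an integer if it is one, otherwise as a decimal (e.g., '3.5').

Step 1: insert 34 -> lo=[34] (size 1, max 34) hi=[] (size 0) -> median=34
Step 2: insert 48 -> lo=[34] (size 1, max 34) hi=[48] (size 1, min 48) -> median=41
Step 3: insert 17 -> lo=[17, 34] (size 2, max 34) hi=[48] (size 1, min 48) -> median=34
Step 4: insert 31 -> lo=[17, 31] (size 2, max 31) hi=[34, 48] (size 2, min 34) -> median=32.5
Step 5: insert 7 -> lo=[7, 17, 31] (size 3, max 31) hi=[34, 48] (size 2, min 34) -> median=31
Step 6: insert 34 -> lo=[7, 17, 31] (size 3, max 31) hi=[34, 34, 48] (size 3, min 34) -> median=32.5
Step 7: insert 35 -> lo=[7, 17, 31, 34] (size 4, max 34) hi=[34, 35, 48] (size 3, min 34) -> median=34

Answer: 34 41 34 32.5 31 32.5 34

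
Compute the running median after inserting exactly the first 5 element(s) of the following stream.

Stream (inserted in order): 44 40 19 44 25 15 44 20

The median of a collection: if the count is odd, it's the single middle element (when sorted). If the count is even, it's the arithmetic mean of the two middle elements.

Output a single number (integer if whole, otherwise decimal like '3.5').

Answer: 40

Derivation:
Step 1: insert 44 -> lo=[44] (size 1, max 44) hi=[] (size 0) -> median=44
Step 2: insert 40 -> lo=[40] (size 1, max 40) hi=[44] (size 1, min 44) -> median=42
Step 3: insert 19 -> lo=[19, 40] (size 2, max 40) hi=[44] (size 1, min 44) -> median=40
Step 4: insert 44 -> lo=[19, 40] (size 2, max 40) hi=[44, 44] (size 2, min 44) -> median=42
Step 5: insert 25 -> lo=[19, 25, 40] (size 3, max 40) hi=[44, 44] (size 2, min 44) -> median=40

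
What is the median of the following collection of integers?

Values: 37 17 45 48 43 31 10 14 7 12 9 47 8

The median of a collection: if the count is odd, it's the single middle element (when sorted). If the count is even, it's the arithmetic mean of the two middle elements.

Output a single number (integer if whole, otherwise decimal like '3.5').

Step 1: insert 37 -> lo=[37] (size 1, max 37) hi=[] (size 0) -> median=37
Step 2: insert 17 -> lo=[17] (size 1, max 17) hi=[37] (size 1, min 37) -> median=27
Step 3: insert 45 -> lo=[17, 37] (size 2, max 37) hi=[45] (size 1, min 45) -> median=37
Step 4: insert 48 -> lo=[17, 37] (size 2, max 37) hi=[45, 48] (size 2, min 45) -> median=41
Step 5: insert 43 -> lo=[17, 37, 43] (size 3, max 43) hi=[45, 48] (size 2, min 45) -> median=43
Step 6: insert 31 -> lo=[17, 31, 37] (size 3, max 37) hi=[43, 45, 48] (size 3, min 43) -> median=40
Step 7: insert 10 -> lo=[10, 17, 31, 37] (size 4, max 37) hi=[43, 45, 48] (size 3, min 43) -> median=37
Step 8: insert 14 -> lo=[10, 14, 17, 31] (size 4, max 31) hi=[37, 43, 45, 48] (size 4, min 37) -> median=34
Step 9: insert 7 -> lo=[7, 10, 14, 17, 31] (size 5, max 31) hi=[37, 43, 45, 48] (size 4, min 37) -> median=31
Step 10: insert 12 -> lo=[7, 10, 12, 14, 17] (size 5, max 17) hi=[31, 37, 43, 45, 48] (size 5, min 31) -> median=24
Step 11: insert 9 -> lo=[7, 9, 10, 12, 14, 17] (size 6, max 17) hi=[31, 37, 43, 45, 48] (size 5, min 31) -> median=17
Step 12: insert 47 -> lo=[7, 9, 10, 12, 14, 17] (size 6, max 17) hi=[31, 37, 43, 45, 47, 48] (size 6, min 31) -> median=24
Step 13: insert 8 -> lo=[7, 8, 9, 10, 12, 14, 17] (size 7, max 17) hi=[31, 37, 43, 45, 47, 48] (size 6, min 31) -> median=17

Answer: 17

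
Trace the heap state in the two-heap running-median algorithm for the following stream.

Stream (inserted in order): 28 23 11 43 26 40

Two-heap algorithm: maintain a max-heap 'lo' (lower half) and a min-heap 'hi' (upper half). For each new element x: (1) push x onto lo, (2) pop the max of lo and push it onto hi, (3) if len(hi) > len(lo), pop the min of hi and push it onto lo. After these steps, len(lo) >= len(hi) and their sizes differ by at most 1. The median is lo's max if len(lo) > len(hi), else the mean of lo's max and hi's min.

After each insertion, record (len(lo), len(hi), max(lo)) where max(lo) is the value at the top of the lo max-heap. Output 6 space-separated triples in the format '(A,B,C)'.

Answer: (1,0,28) (1,1,23) (2,1,23) (2,2,23) (3,2,26) (3,3,26)

Derivation:
Step 1: insert 28 -> lo=[28] hi=[] -> (len(lo)=1, len(hi)=0, max(lo)=28)
Step 2: insert 23 -> lo=[23] hi=[28] -> (len(lo)=1, len(hi)=1, max(lo)=23)
Step 3: insert 11 -> lo=[11, 23] hi=[28] -> (len(lo)=2, len(hi)=1, max(lo)=23)
Step 4: insert 43 -> lo=[11, 23] hi=[28, 43] -> (len(lo)=2, len(hi)=2, max(lo)=23)
Step 5: insert 26 -> lo=[11, 23, 26] hi=[28, 43] -> (len(lo)=3, len(hi)=2, max(lo)=26)
Step 6: insert 40 -> lo=[11, 23, 26] hi=[28, 40, 43] -> (len(lo)=3, len(hi)=3, max(lo)=26)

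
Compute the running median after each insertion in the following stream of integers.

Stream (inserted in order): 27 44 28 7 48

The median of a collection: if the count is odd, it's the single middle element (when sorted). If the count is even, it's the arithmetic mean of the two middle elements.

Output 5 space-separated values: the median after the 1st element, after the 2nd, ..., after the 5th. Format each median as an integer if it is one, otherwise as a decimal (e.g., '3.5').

Step 1: insert 27 -> lo=[27] (size 1, max 27) hi=[] (size 0) -> median=27
Step 2: insert 44 -> lo=[27] (size 1, max 27) hi=[44] (size 1, min 44) -> median=35.5
Step 3: insert 28 -> lo=[27, 28] (size 2, max 28) hi=[44] (size 1, min 44) -> median=28
Step 4: insert 7 -> lo=[7, 27] (size 2, max 27) hi=[28, 44] (size 2, min 28) -> median=27.5
Step 5: insert 48 -> lo=[7, 27, 28] (size 3, max 28) hi=[44, 48] (size 2, min 44) -> median=28

Answer: 27 35.5 28 27.5 28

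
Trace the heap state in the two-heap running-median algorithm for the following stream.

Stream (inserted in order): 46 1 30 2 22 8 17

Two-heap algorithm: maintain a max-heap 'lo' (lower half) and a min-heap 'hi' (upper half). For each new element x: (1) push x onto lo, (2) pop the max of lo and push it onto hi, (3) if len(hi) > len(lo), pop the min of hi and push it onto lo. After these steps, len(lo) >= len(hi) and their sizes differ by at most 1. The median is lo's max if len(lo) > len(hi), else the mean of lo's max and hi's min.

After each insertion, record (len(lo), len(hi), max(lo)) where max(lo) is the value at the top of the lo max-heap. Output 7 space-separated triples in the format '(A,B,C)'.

Step 1: insert 46 -> lo=[46] hi=[] -> (len(lo)=1, len(hi)=0, max(lo)=46)
Step 2: insert 1 -> lo=[1] hi=[46] -> (len(lo)=1, len(hi)=1, max(lo)=1)
Step 3: insert 30 -> lo=[1, 30] hi=[46] -> (len(lo)=2, len(hi)=1, max(lo)=30)
Step 4: insert 2 -> lo=[1, 2] hi=[30, 46] -> (len(lo)=2, len(hi)=2, max(lo)=2)
Step 5: insert 22 -> lo=[1, 2, 22] hi=[30, 46] -> (len(lo)=3, len(hi)=2, max(lo)=22)
Step 6: insert 8 -> lo=[1, 2, 8] hi=[22, 30, 46] -> (len(lo)=3, len(hi)=3, max(lo)=8)
Step 7: insert 17 -> lo=[1, 2, 8, 17] hi=[22, 30, 46] -> (len(lo)=4, len(hi)=3, max(lo)=17)

Answer: (1,0,46) (1,1,1) (2,1,30) (2,2,2) (3,2,22) (3,3,8) (4,3,17)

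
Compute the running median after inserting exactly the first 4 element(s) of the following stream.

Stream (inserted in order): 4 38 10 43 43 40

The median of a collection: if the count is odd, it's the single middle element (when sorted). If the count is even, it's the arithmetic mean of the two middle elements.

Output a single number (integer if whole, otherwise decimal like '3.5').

Answer: 24

Derivation:
Step 1: insert 4 -> lo=[4] (size 1, max 4) hi=[] (size 0) -> median=4
Step 2: insert 38 -> lo=[4] (size 1, max 4) hi=[38] (size 1, min 38) -> median=21
Step 3: insert 10 -> lo=[4, 10] (size 2, max 10) hi=[38] (size 1, min 38) -> median=10
Step 4: insert 43 -> lo=[4, 10] (size 2, max 10) hi=[38, 43] (size 2, min 38) -> median=24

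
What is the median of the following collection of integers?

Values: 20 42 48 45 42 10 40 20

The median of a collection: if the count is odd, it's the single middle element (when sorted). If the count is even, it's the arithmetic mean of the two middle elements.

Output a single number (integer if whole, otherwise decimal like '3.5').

Step 1: insert 20 -> lo=[20] (size 1, max 20) hi=[] (size 0) -> median=20
Step 2: insert 42 -> lo=[20] (size 1, max 20) hi=[42] (size 1, min 42) -> median=31
Step 3: insert 48 -> lo=[20, 42] (size 2, max 42) hi=[48] (size 1, min 48) -> median=42
Step 4: insert 45 -> lo=[20, 42] (size 2, max 42) hi=[45, 48] (size 2, min 45) -> median=43.5
Step 5: insert 42 -> lo=[20, 42, 42] (size 3, max 42) hi=[45, 48] (size 2, min 45) -> median=42
Step 6: insert 10 -> lo=[10, 20, 42] (size 3, max 42) hi=[42, 45, 48] (size 3, min 42) -> median=42
Step 7: insert 40 -> lo=[10, 20, 40, 42] (size 4, max 42) hi=[42, 45, 48] (size 3, min 42) -> median=42
Step 8: insert 20 -> lo=[10, 20, 20, 40] (size 4, max 40) hi=[42, 42, 45, 48] (size 4, min 42) -> median=41

Answer: 41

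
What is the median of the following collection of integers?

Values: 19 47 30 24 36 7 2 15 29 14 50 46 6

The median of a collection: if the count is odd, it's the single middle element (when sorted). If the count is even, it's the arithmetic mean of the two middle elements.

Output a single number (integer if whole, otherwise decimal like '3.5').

Answer: 24

Derivation:
Step 1: insert 19 -> lo=[19] (size 1, max 19) hi=[] (size 0) -> median=19
Step 2: insert 47 -> lo=[19] (size 1, max 19) hi=[47] (size 1, min 47) -> median=33
Step 3: insert 30 -> lo=[19, 30] (size 2, max 30) hi=[47] (size 1, min 47) -> median=30
Step 4: insert 24 -> lo=[19, 24] (size 2, max 24) hi=[30, 47] (size 2, min 30) -> median=27
Step 5: insert 36 -> lo=[19, 24, 30] (size 3, max 30) hi=[36, 47] (size 2, min 36) -> median=30
Step 6: insert 7 -> lo=[7, 19, 24] (size 3, max 24) hi=[30, 36, 47] (size 3, min 30) -> median=27
Step 7: insert 2 -> lo=[2, 7, 19, 24] (size 4, max 24) hi=[30, 36, 47] (size 3, min 30) -> median=24
Step 8: insert 15 -> lo=[2, 7, 15, 19] (size 4, max 19) hi=[24, 30, 36, 47] (size 4, min 24) -> median=21.5
Step 9: insert 29 -> lo=[2, 7, 15, 19, 24] (size 5, max 24) hi=[29, 30, 36, 47] (size 4, min 29) -> median=24
Step 10: insert 14 -> lo=[2, 7, 14, 15, 19] (size 5, max 19) hi=[24, 29, 30, 36, 47] (size 5, min 24) -> median=21.5
Step 11: insert 50 -> lo=[2, 7, 14, 15, 19, 24] (size 6, max 24) hi=[29, 30, 36, 47, 50] (size 5, min 29) -> median=24
Step 12: insert 46 -> lo=[2, 7, 14, 15, 19, 24] (size 6, max 24) hi=[29, 30, 36, 46, 47, 50] (size 6, min 29) -> median=26.5
Step 13: insert 6 -> lo=[2, 6, 7, 14, 15, 19, 24] (size 7, max 24) hi=[29, 30, 36, 46, 47, 50] (size 6, min 29) -> median=24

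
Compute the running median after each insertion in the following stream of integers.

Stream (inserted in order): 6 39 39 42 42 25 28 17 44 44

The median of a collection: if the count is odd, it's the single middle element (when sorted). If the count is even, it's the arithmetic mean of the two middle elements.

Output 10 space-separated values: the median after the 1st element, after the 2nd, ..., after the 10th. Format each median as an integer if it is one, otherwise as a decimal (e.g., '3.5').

Answer: 6 22.5 39 39 39 39 39 33.5 39 39

Derivation:
Step 1: insert 6 -> lo=[6] (size 1, max 6) hi=[] (size 0) -> median=6
Step 2: insert 39 -> lo=[6] (size 1, max 6) hi=[39] (size 1, min 39) -> median=22.5
Step 3: insert 39 -> lo=[6, 39] (size 2, max 39) hi=[39] (size 1, min 39) -> median=39
Step 4: insert 42 -> lo=[6, 39] (size 2, max 39) hi=[39, 42] (size 2, min 39) -> median=39
Step 5: insert 42 -> lo=[6, 39, 39] (size 3, max 39) hi=[42, 42] (size 2, min 42) -> median=39
Step 6: insert 25 -> lo=[6, 25, 39] (size 3, max 39) hi=[39, 42, 42] (size 3, min 39) -> median=39
Step 7: insert 28 -> lo=[6, 25, 28, 39] (size 4, max 39) hi=[39, 42, 42] (size 3, min 39) -> median=39
Step 8: insert 17 -> lo=[6, 17, 25, 28] (size 4, max 28) hi=[39, 39, 42, 42] (size 4, min 39) -> median=33.5
Step 9: insert 44 -> lo=[6, 17, 25, 28, 39] (size 5, max 39) hi=[39, 42, 42, 44] (size 4, min 39) -> median=39
Step 10: insert 44 -> lo=[6, 17, 25, 28, 39] (size 5, max 39) hi=[39, 42, 42, 44, 44] (size 5, min 39) -> median=39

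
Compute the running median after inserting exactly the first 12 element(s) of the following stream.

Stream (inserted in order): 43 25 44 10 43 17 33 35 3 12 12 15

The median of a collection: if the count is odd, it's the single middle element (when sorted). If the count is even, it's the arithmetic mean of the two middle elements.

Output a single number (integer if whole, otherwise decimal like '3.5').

Answer: 21

Derivation:
Step 1: insert 43 -> lo=[43] (size 1, max 43) hi=[] (size 0) -> median=43
Step 2: insert 25 -> lo=[25] (size 1, max 25) hi=[43] (size 1, min 43) -> median=34
Step 3: insert 44 -> lo=[25, 43] (size 2, max 43) hi=[44] (size 1, min 44) -> median=43
Step 4: insert 10 -> lo=[10, 25] (size 2, max 25) hi=[43, 44] (size 2, min 43) -> median=34
Step 5: insert 43 -> lo=[10, 25, 43] (size 3, max 43) hi=[43, 44] (size 2, min 43) -> median=43
Step 6: insert 17 -> lo=[10, 17, 25] (size 3, max 25) hi=[43, 43, 44] (size 3, min 43) -> median=34
Step 7: insert 33 -> lo=[10, 17, 25, 33] (size 4, max 33) hi=[43, 43, 44] (size 3, min 43) -> median=33
Step 8: insert 35 -> lo=[10, 17, 25, 33] (size 4, max 33) hi=[35, 43, 43, 44] (size 4, min 35) -> median=34
Step 9: insert 3 -> lo=[3, 10, 17, 25, 33] (size 5, max 33) hi=[35, 43, 43, 44] (size 4, min 35) -> median=33
Step 10: insert 12 -> lo=[3, 10, 12, 17, 25] (size 5, max 25) hi=[33, 35, 43, 43, 44] (size 5, min 33) -> median=29
Step 11: insert 12 -> lo=[3, 10, 12, 12, 17, 25] (size 6, max 25) hi=[33, 35, 43, 43, 44] (size 5, min 33) -> median=25
Step 12: insert 15 -> lo=[3, 10, 12, 12, 15, 17] (size 6, max 17) hi=[25, 33, 35, 43, 43, 44] (size 6, min 25) -> median=21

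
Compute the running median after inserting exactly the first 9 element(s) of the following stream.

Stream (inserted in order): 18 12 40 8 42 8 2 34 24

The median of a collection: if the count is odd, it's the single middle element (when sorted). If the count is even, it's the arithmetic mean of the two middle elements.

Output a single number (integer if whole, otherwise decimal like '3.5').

Step 1: insert 18 -> lo=[18] (size 1, max 18) hi=[] (size 0) -> median=18
Step 2: insert 12 -> lo=[12] (size 1, max 12) hi=[18] (size 1, min 18) -> median=15
Step 3: insert 40 -> lo=[12, 18] (size 2, max 18) hi=[40] (size 1, min 40) -> median=18
Step 4: insert 8 -> lo=[8, 12] (size 2, max 12) hi=[18, 40] (size 2, min 18) -> median=15
Step 5: insert 42 -> lo=[8, 12, 18] (size 3, max 18) hi=[40, 42] (size 2, min 40) -> median=18
Step 6: insert 8 -> lo=[8, 8, 12] (size 3, max 12) hi=[18, 40, 42] (size 3, min 18) -> median=15
Step 7: insert 2 -> lo=[2, 8, 8, 12] (size 4, max 12) hi=[18, 40, 42] (size 3, min 18) -> median=12
Step 8: insert 34 -> lo=[2, 8, 8, 12] (size 4, max 12) hi=[18, 34, 40, 42] (size 4, min 18) -> median=15
Step 9: insert 24 -> lo=[2, 8, 8, 12, 18] (size 5, max 18) hi=[24, 34, 40, 42] (size 4, min 24) -> median=18

Answer: 18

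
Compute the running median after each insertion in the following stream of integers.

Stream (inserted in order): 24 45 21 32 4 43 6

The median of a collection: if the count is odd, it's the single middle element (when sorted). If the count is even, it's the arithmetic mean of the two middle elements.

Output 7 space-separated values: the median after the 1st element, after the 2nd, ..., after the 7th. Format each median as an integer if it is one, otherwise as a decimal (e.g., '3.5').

Answer: 24 34.5 24 28 24 28 24

Derivation:
Step 1: insert 24 -> lo=[24] (size 1, max 24) hi=[] (size 0) -> median=24
Step 2: insert 45 -> lo=[24] (size 1, max 24) hi=[45] (size 1, min 45) -> median=34.5
Step 3: insert 21 -> lo=[21, 24] (size 2, max 24) hi=[45] (size 1, min 45) -> median=24
Step 4: insert 32 -> lo=[21, 24] (size 2, max 24) hi=[32, 45] (size 2, min 32) -> median=28
Step 5: insert 4 -> lo=[4, 21, 24] (size 3, max 24) hi=[32, 45] (size 2, min 32) -> median=24
Step 6: insert 43 -> lo=[4, 21, 24] (size 3, max 24) hi=[32, 43, 45] (size 3, min 32) -> median=28
Step 7: insert 6 -> lo=[4, 6, 21, 24] (size 4, max 24) hi=[32, 43, 45] (size 3, min 32) -> median=24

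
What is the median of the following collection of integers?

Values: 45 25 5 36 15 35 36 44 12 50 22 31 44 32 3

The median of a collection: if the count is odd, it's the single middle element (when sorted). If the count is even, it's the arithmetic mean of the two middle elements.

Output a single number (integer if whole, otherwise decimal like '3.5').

Answer: 32

Derivation:
Step 1: insert 45 -> lo=[45] (size 1, max 45) hi=[] (size 0) -> median=45
Step 2: insert 25 -> lo=[25] (size 1, max 25) hi=[45] (size 1, min 45) -> median=35
Step 3: insert 5 -> lo=[5, 25] (size 2, max 25) hi=[45] (size 1, min 45) -> median=25
Step 4: insert 36 -> lo=[5, 25] (size 2, max 25) hi=[36, 45] (size 2, min 36) -> median=30.5
Step 5: insert 15 -> lo=[5, 15, 25] (size 3, max 25) hi=[36, 45] (size 2, min 36) -> median=25
Step 6: insert 35 -> lo=[5, 15, 25] (size 3, max 25) hi=[35, 36, 45] (size 3, min 35) -> median=30
Step 7: insert 36 -> lo=[5, 15, 25, 35] (size 4, max 35) hi=[36, 36, 45] (size 3, min 36) -> median=35
Step 8: insert 44 -> lo=[5, 15, 25, 35] (size 4, max 35) hi=[36, 36, 44, 45] (size 4, min 36) -> median=35.5
Step 9: insert 12 -> lo=[5, 12, 15, 25, 35] (size 5, max 35) hi=[36, 36, 44, 45] (size 4, min 36) -> median=35
Step 10: insert 50 -> lo=[5, 12, 15, 25, 35] (size 5, max 35) hi=[36, 36, 44, 45, 50] (size 5, min 36) -> median=35.5
Step 11: insert 22 -> lo=[5, 12, 15, 22, 25, 35] (size 6, max 35) hi=[36, 36, 44, 45, 50] (size 5, min 36) -> median=35
Step 12: insert 31 -> lo=[5, 12, 15, 22, 25, 31] (size 6, max 31) hi=[35, 36, 36, 44, 45, 50] (size 6, min 35) -> median=33
Step 13: insert 44 -> lo=[5, 12, 15, 22, 25, 31, 35] (size 7, max 35) hi=[36, 36, 44, 44, 45, 50] (size 6, min 36) -> median=35
Step 14: insert 32 -> lo=[5, 12, 15, 22, 25, 31, 32] (size 7, max 32) hi=[35, 36, 36, 44, 44, 45, 50] (size 7, min 35) -> median=33.5
Step 15: insert 3 -> lo=[3, 5, 12, 15, 22, 25, 31, 32] (size 8, max 32) hi=[35, 36, 36, 44, 44, 45, 50] (size 7, min 35) -> median=32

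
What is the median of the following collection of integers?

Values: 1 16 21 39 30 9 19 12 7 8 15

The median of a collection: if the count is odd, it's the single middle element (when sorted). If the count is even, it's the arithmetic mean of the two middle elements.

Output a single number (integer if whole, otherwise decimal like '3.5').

Answer: 15

Derivation:
Step 1: insert 1 -> lo=[1] (size 1, max 1) hi=[] (size 0) -> median=1
Step 2: insert 16 -> lo=[1] (size 1, max 1) hi=[16] (size 1, min 16) -> median=8.5
Step 3: insert 21 -> lo=[1, 16] (size 2, max 16) hi=[21] (size 1, min 21) -> median=16
Step 4: insert 39 -> lo=[1, 16] (size 2, max 16) hi=[21, 39] (size 2, min 21) -> median=18.5
Step 5: insert 30 -> lo=[1, 16, 21] (size 3, max 21) hi=[30, 39] (size 2, min 30) -> median=21
Step 6: insert 9 -> lo=[1, 9, 16] (size 3, max 16) hi=[21, 30, 39] (size 3, min 21) -> median=18.5
Step 7: insert 19 -> lo=[1, 9, 16, 19] (size 4, max 19) hi=[21, 30, 39] (size 3, min 21) -> median=19
Step 8: insert 12 -> lo=[1, 9, 12, 16] (size 4, max 16) hi=[19, 21, 30, 39] (size 4, min 19) -> median=17.5
Step 9: insert 7 -> lo=[1, 7, 9, 12, 16] (size 5, max 16) hi=[19, 21, 30, 39] (size 4, min 19) -> median=16
Step 10: insert 8 -> lo=[1, 7, 8, 9, 12] (size 5, max 12) hi=[16, 19, 21, 30, 39] (size 5, min 16) -> median=14
Step 11: insert 15 -> lo=[1, 7, 8, 9, 12, 15] (size 6, max 15) hi=[16, 19, 21, 30, 39] (size 5, min 16) -> median=15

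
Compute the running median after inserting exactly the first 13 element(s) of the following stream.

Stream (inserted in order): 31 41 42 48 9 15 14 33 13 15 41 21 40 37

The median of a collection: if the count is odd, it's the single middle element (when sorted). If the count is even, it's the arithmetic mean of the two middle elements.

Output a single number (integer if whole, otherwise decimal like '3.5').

Answer: 31

Derivation:
Step 1: insert 31 -> lo=[31] (size 1, max 31) hi=[] (size 0) -> median=31
Step 2: insert 41 -> lo=[31] (size 1, max 31) hi=[41] (size 1, min 41) -> median=36
Step 3: insert 42 -> lo=[31, 41] (size 2, max 41) hi=[42] (size 1, min 42) -> median=41
Step 4: insert 48 -> lo=[31, 41] (size 2, max 41) hi=[42, 48] (size 2, min 42) -> median=41.5
Step 5: insert 9 -> lo=[9, 31, 41] (size 3, max 41) hi=[42, 48] (size 2, min 42) -> median=41
Step 6: insert 15 -> lo=[9, 15, 31] (size 3, max 31) hi=[41, 42, 48] (size 3, min 41) -> median=36
Step 7: insert 14 -> lo=[9, 14, 15, 31] (size 4, max 31) hi=[41, 42, 48] (size 3, min 41) -> median=31
Step 8: insert 33 -> lo=[9, 14, 15, 31] (size 4, max 31) hi=[33, 41, 42, 48] (size 4, min 33) -> median=32
Step 9: insert 13 -> lo=[9, 13, 14, 15, 31] (size 5, max 31) hi=[33, 41, 42, 48] (size 4, min 33) -> median=31
Step 10: insert 15 -> lo=[9, 13, 14, 15, 15] (size 5, max 15) hi=[31, 33, 41, 42, 48] (size 5, min 31) -> median=23
Step 11: insert 41 -> lo=[9, 13, 14, 15, 15, 31] (size 6, max 31) hi=[33, 41, 41, 42, 48] (size 5, min 33) -> median=31
Step 12: insert 21 -> lo=[9, 13, 14, 15, 15, 21] (size 6, max 21) hi=[31, 33, 41, 41, 42, 48] (size 6, min 31) -> median=26
Step 13: insert 40 -> lo=[9, 13, 14, 15, 15, 21, 31] (size 7, max 31) hi=[33, 40, 41, 41, 42, 48] (size 6, min 33) -> median=31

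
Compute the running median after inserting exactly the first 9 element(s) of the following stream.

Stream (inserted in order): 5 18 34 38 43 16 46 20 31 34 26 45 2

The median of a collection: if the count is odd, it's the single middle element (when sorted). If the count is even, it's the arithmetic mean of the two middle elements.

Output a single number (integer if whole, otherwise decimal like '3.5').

Step 1: insert 5 -> lo=[5] (size 1, max 5) hi=[] (size 0) -> median=5
Step 2: insert 18 -> lo=[5] (size 1, max 5) hi=[18] (size 1, min 18) -> median=11.5
Step 3: insert 34 -> lo=[5, 18] (size 2, max 18) hi=[34] (size 1, min 34) -> median=18
Step 4: insert 38 -> lo=[5, 18] (size 2, max 18) hi=[34, 38] (size 2, min 34) -> median=26
Step 5: insert 43 -> lo=[5, 18, 34] (size 3, max 34) hi=[38, 43] (size 2, min 38) -> median=34
Step 6: insert 16 -> lo=[5, 16, 18] (size 3, max 18) hi=[34, 38, 43] (size 3, min 34) -> median=26
Step 7: insert 46 -> lo=[5, 16, 18, 34] (size 4, max 34) hi=[38, 43, 46] (size 3, min 38) -> median=34
Step 8: insert 20 -> lo=[5, 16, 18, 20] (size 4, max 20) hi=[34, 38, 43, 46] (size 4, min 34) -> median=27
Step 9: insert 31 -> lo=[5, 16, 18, 20, 31] (size 5, max 31) hi=[34, 38, 43, 46] (size 4, min 34) -> median=31

Answer: 31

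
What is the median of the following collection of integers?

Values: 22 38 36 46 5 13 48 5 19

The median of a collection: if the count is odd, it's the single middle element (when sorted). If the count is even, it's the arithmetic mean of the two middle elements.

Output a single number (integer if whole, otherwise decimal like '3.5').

Step 1: insert 22 -> lo=[22] (size 1, max 22) hi=[] (size 0) -> median=22
Step 2: insert 38 -> lo=[22] (size 1, max 22) hi=[38] (size 1, min 38) -> median=30
Step 3: insert 36 -> lo=[22, 36] (size 2, max 36) hi=[38] (size 1, min 38) -> median=36
Step 4: insert 46 -> lo=[22, 36] (size 2, max 36) hi=[38, 46] (size 2, min 38) -> median=37
Step 5: insert 5 -> lo=[5, 22, 36] (size 3, max 36) hi=[38, 46] (size 2, min 38) -> median=36
Step 6: insert 13 -> lo=[5, 13, 22] (size 3, max 22) hi=[36, 38, 46] (size 3, min 36) -> median=29
Step 7: insert 48 -> lo=[5, 13, 22, 36] (size 4, max 36) hi=[38, 46, 48] (size 3, min 38) -> median=36
Step 8: insert 5 -> lo=[5, 5, 13, 22] (size 4, max 22) hi=[36, 38, 46, 48] (size 4, min 36) -> median=29
Step 9: insert 19 -> lo=[5, 5, 13, 19, 22] (size 5, max 22) hi=[36, 38, 46, 48] (size 4, min 36) -> median=22

Answer: 22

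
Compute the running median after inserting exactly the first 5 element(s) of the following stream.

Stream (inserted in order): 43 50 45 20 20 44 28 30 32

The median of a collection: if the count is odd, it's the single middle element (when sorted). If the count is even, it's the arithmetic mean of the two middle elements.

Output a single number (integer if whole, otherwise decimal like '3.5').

Step 1: insert 43 -> lo=[43] (size 1, max 43) hi=[] (size 0) -> median=43
Step 2: insert 50 -> lo=[43] (size 1, max 43) hi=[50] (size 1, min 50) -> median=46.5
Step 3: insert 45 -> lo=[43, 45] (size 2, max 45) hi=[50] (size 1, min 50) -> median=45
Step 4: insert 20 -> lo=[20, 43] (size 2, max 43) hi=[45, 50] (size 2, min 45) -> median=44
Step 5: insert 20 -> lo=[20, 20, 43] (size 3, max 43) hi=[45, 50] (size 2, min 45) -> median=43

Answer: 43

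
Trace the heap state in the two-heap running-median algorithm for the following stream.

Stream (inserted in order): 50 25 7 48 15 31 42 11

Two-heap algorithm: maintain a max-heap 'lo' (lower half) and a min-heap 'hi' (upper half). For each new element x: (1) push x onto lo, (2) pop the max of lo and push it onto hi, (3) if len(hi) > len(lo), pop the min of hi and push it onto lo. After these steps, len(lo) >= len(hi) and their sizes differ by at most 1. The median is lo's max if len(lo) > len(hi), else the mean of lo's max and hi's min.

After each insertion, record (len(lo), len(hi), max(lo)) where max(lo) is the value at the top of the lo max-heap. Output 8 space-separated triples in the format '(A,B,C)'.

Step 1: insert 50 -> lo=[50] hi=[] -> (len(lo)=1, len(hi)=0, max(lo)=50)
Step 2: insert 25 -> lo=[25] hi=[50] -> (len(lo)=1, len(hi)=1, max(lo)=25)
Step 3: insert 7 -> lo=[7, 25] hi=[50] -> (len(lo)=2, len(hi)=1, max(lo)=25)
Step 4: insert 48 -> lo=[7, 25] hi=[48, 50] -> (len(lo)=2, len(hi)=2, max(lo)=25)
Step 5: insert 15 -> lo=[7, 15, 25] hi=[48, 50] -> (len(lo)=3, len(hi)=2, max(lo)=25)
Step 6: insert 31 -> lo=[7, 15, 25] hi=[31, 48, 50] -> (len(lo)=3, len(hi)=3, max(lo)=25)
Step 7: insert 42 -> lo=[7, 15, 25, 31] hi=[42, 48, 50] -> (len(lo)=4, len(hi)=3, max(lo)=31)
Step 8: insert 11 -> lo=[7, 11, 15, 25] hi=[31, 42, 48, 50] -> (len(lo)=4, len(hi)=4, max(lo)=25)

Answer: (1,0,50) (1,1,25) (2,1,25) (2,2,25) (3,2,25) (3,3,25) (4,3,31) (4,4,25)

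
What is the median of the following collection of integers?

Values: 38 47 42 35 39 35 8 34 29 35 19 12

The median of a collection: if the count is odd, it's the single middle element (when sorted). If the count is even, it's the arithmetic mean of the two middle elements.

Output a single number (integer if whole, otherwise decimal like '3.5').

Answer: 35

Derivation:
Step 1: insert 38 -> lo=[38] (size 1, max 38) hi=[] (size 0) -> median=38
Step 2: insert 47 -> lo=[38] (size 1, max 38) hi=[47] (size 1, min 47) -> median=42.5
Step 3: insert 42 -> lo=[38, 42] (size 2, max 42) hi=[47] (size 1, min 47) -> median=42
Step 4: insert 35 -> lo=[35, 38] (size 2, max 38) hi=[42, 47] (size 2, min 42) -> median=40
Step 5: insert 39 -> lo=[35, 38, 39] (size 3, max 39) hi=[42, 47] (size 2, min 42) -> median=39
Step 6: insert 35 -> lo=[35, 35, 38] (size 3, max 38) hi=[39, 42, 47] (size 3, min 39) -> median=38.5
Step 7: insert 8 -> lo=[8, 35, 35, 38] (size 4, max 38) hi=[39, 42, 47] (size 3, min 39) -> median=38
Step 8: insert 34 -> lo=[8, 34, 35, 35] (size 4, max 35) hi=[38, 39, 42, 47] (size 4, min 38) -> median=36.5
Step 9: insert 29 -> lo=[8, 29, 34, 35, 35] (size 5, max 35) hi=[38, 39, 42, 47] (size 4, min 38) -> median=35
Step 10: insert 35 -> lo=[8, 29, 34, 35, 35] (size 5, max 35) hi=[35, 38, 39, 42, 47] (size 5, min 35) -> median=35
Step 11: insert 19 -> lo=[8, 19, 29, 34, 35, 35] (size 6, max 35) hi=[35, 38, 39, 42, 47] (size 5, min 35) -> median=35
Step 12: insert 12 -> lo=[8, 12, 19, 29, 34, 35] (size 6, max 35) hi=[35, 35, 38, 39, 42, 47] (size 6, min 35) -> median=35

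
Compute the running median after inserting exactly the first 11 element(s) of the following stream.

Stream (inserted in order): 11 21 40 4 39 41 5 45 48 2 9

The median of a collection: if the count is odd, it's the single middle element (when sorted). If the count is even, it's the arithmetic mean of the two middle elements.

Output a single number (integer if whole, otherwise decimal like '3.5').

Answer: 21

Derivation:
Step 1: insert 11 -> lo=[11] (size 1, max 11) hi=[] (size 0) -> median=11
Step 2: insert 21 -> lo=[11] (size 1, max 11) hi=[21] (size 1, min 21) -> median=16
Step 3: insert 40 -> lo=[11, 21] (size 2, max 21) hi=[40] (size 1, min 40) -> median=21
Step 4: insert 4 -> lo=[4, 11] (size 2, max 11) hi=[21, 40] (size 2, min 21) -> median=16
Step 5: insert 39 -> lo=[4, 11, 21] (size 3, max 21) hi=[39, 40] (size 2, min 39) -> median=21
Step 6: insert 41 -> lo=[4, 11, 21] (size 3, max 21) hi=[39, 40, 41] (size 3, min 39) -> median=30
Step 7: insert 5 -> lo=[4, 5, 11, 21] (size 4, max 21) hi=[39, 40, 41] (size 3, min 39) -> median=21
Step 8: insert 45 -> lo=[4, 5, 11, 21] (size 4, max 21) hi=[39, 40, 41, 45] (size 4, min 39) -> median=30
Step 9: insert 48 -> lo=[4, 5, 11, 21, 39] (size 5, max 39) hi=[40, 41, 45, 48] (size 4, min 40) -> median=39
Step 10: insert 2 -> lo=[2, 4, 5, 11, 21] (size 5, max 21) hi=[39, 40, 41, 45, 48] (size 5, min 39) -> median=30
Step 11: insert 9 -> lo=[2, 4, 5, 9, 11, 21] (size 6, max 21) hi=[39, 40, 41, 45, 48] (size 5, min 39) -> median=21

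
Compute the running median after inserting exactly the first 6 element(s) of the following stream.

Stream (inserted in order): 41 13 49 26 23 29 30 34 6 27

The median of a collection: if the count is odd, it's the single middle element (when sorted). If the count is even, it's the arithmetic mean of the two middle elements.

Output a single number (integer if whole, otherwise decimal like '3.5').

Step 1: insert 41 -> lo=[41] (size 1, max 41) hi=[] (size 0) -> median=41
Step 2: insert 13 -> lo=[13] (size 1, max 13) hi=[41] (size 1, min 41) -> median=27
Step 3: insert 49 -> lo=[13, 41] (size 2, max 41) hi=[49] (size 1, min 49) -> median=41
Step 4: insert 26 -> lo=[13, 26] (size 2, max 26) hi=[41, 49] (size 2, min 41) -> median=33.5
Step 5: insert 23 -> lo=[13, 23, 26] (size 3, max 26) hi=[41, 49] (size 2, min 41) -> median=26
Step 6: insert 29 -> lo=[13, 23, 26] (size 3, max 26) hi=[29, 41, 49] (size 3, min 29) -> median=27.5

Answer: 27.5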